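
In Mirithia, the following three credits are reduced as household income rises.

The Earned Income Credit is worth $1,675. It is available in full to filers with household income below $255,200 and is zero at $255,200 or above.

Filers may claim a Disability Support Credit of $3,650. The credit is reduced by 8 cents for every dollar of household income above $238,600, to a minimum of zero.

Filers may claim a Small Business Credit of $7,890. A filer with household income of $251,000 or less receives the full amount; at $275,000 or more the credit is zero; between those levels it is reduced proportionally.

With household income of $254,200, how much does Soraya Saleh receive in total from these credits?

$10,915

Earned Income Credit: $254,200 is below the $255,200 cutoff, so the full $1,675 applies.
Disability Support Credit: 8% of the $15,600 excess over $238,600 is $1,248; credit = $3,650 − $1,248 = $2,402.
Small Business Credit: $254,200 is $3,200 into a $24,000 phase-out range, leaving 20,800/24,000 of the credit: $7,890 × 20,800/24,000 = $6,838.
Total: $1,675 + $2,402 + $6,838 = $10,915.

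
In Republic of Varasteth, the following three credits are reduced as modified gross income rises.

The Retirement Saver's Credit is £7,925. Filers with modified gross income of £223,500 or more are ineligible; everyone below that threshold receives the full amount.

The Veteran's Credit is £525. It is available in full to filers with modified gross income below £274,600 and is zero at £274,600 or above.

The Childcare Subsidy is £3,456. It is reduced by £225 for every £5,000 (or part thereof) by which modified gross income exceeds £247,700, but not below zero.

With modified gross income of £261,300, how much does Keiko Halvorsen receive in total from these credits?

£3,306

Retirement Saver's Credit: £261,300 meets or exceeds the £223,500 cutoff, so the credit is £0.
Veteran's Credit: £261,300 is below the £274,600 cutoff, so the full £525 applies.
Childcare Subsidy: income exceeds £247,700 by £13,600, which is 3 full-or-partial £5,000 increments; reduction = 3 × £225 = £675, leaving £2,781.
Total: £0 + £525 + £2,781 = £3,306.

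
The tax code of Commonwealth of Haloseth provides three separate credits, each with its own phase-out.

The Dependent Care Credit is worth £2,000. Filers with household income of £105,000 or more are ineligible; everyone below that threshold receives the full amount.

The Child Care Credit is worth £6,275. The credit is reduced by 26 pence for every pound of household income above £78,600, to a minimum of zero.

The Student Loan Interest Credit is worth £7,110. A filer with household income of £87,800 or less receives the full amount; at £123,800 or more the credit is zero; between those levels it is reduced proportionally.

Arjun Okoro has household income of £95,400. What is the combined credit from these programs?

Dependent Care Credit: £95,400 is below the £105,000 cutoff, so the full £2,000 applies.
Child Care Credit: 26% of the £16,800 excess over £78,600 is £4,368; credit = £6,275 − £4,368 = £1,907.
Student Loan Interest Credit: £95,400 is £7,600 into a £36,000 phase-out range, leaving 28,400/36,000 of the credit: £7,110 × 28,400/36,000 = £5,609.
Total: £2,000 + £1,907 + £5,609 = £9,516.

£9,516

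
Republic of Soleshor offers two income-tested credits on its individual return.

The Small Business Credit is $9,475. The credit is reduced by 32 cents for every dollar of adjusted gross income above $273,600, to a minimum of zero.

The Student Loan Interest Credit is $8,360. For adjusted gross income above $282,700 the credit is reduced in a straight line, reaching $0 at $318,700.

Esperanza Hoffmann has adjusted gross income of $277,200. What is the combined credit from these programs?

$16,683

Small Business Credit: 32% of the $3,600 excess over $273,600 is $1,152; credit = $9,475 − $1,152 = $8,323.
Student Loan Interest Credit: $277,200 is at or below the $282,700 threshold, so the full $8,360 applies.
Total: $8,323 + $8,360 = $16,683.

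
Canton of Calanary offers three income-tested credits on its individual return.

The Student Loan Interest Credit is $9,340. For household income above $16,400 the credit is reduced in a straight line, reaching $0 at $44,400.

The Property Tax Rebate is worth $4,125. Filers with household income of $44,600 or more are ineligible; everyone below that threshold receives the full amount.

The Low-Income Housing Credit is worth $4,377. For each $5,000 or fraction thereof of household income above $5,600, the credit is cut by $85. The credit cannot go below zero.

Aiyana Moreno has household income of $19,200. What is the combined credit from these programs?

$16,653

Student Loan Interest Credit: $19,200 is $2,800 into a $28,000 phase-out range, leaving 25,200/28,000 of the credit: $9,340 × 25,200/28,000 = $8,406.
Property Tax Rebate: $19,200 is below the $44,600 cutoff, so the full $4,125 applies.
Low-Income Housing Credit: income exceeds $5,600 by $13,600, which is 3 full-or-partial $5,000 increments; reduction = 3 × $85 = $255, leaving $4,122.
Total: $8,406 + $4,125 + $4,122 = $16,653.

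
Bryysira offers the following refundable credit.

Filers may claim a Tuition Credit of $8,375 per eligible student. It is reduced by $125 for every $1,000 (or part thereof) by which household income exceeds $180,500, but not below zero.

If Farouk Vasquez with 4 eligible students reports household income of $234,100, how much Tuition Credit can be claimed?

Tuition Credit: base = 4 × $8,375 = $33,500. income exceeds $180,500 by $53,600, which is 54 full-or-partial $1,000 increments; reduction = 54 × $125 = $6,750, leaving $26,750.

$26,750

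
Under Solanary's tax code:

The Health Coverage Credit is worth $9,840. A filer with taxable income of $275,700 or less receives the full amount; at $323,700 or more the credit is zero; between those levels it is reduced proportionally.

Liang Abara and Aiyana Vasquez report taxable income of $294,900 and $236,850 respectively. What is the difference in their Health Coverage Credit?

Liang ($294,900): Health Coverage Credit: $294,900 is $19,200 into a $48,000 phase-out range, leaving 28,800/48,000 of the credit: $9,840 × 28,800/48,000 = $5,904.
Aiyana ($236,850): Health Coverage Credit: $236,850 is at or below the $275,700 threshold, so the full $9,840 applies.
Difference: |$5,904 − $9,840| = $3,936.

$3,936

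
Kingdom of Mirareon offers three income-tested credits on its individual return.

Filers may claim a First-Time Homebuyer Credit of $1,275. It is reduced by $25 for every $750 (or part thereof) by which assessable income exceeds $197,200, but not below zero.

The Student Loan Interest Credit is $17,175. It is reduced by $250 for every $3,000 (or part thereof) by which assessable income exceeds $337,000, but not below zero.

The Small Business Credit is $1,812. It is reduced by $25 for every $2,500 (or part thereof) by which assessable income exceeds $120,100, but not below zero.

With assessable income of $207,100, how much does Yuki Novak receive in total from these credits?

$19,037

First-Time Homebuyer Credit: income exceeds $197,200 by $9,900, which is 14 full-or-partial $750 increments; reduction = 14 × $25 = $350, leaving $925.
Student Loan Interest Credit: $207,100 is at or below the $337,000 threshold, so the full $17,175 applies.
Small Business Credit: income exceeds $120,100 by $87,000, which is 35 full-or-partial $2,500 increments; reduction = 35 × $25 = $875, leaving $937.
Total: $925 + $17,175 + $937 = $19,037.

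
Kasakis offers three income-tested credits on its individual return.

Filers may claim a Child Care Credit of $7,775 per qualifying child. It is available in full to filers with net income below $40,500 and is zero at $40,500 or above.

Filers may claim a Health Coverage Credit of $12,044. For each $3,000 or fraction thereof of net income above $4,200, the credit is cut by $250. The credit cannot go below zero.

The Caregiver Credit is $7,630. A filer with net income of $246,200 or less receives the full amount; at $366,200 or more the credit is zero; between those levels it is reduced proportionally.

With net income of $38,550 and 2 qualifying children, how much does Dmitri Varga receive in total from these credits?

Child Care Credit: base = 2 × $7,775 = $15,550. $38,550 is below the $40,500 cutoff, so the full $15,550 applies.
Health Coverage Credit: income exceeds $4,200 by $34,350, which is 12 full-or-partial $3,000 increments; reduction = 12 × $250 = $3,000, leaving $9,044.
Caregiver Credit: $38,550 is at or below the $246,200 threshold, so the full $7,630 applies.
Total: $15,550 + $9,044 + $7,630 = $32,224.

$32,224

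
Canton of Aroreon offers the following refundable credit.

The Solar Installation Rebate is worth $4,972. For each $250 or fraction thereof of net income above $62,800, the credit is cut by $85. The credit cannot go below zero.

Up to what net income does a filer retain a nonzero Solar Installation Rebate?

After 58 increments the reduction is 58 × $85 = $4,930, leaving $42; one more increment wipes it out. Increment 58 ends at excess 58 × $250 = $14,500, so the highest qualifying income is $62,800 + $14,500 = $77,300.

$77,300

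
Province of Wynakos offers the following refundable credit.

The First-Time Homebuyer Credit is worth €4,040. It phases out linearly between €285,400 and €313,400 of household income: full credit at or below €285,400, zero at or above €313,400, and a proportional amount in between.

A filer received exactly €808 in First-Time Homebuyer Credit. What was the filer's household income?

€808 is 808/4,040 of the full €4,040, so 3,232/4,040 of the €28,000 range has been used: income = €285,400 + €28,000 × 3,232/4,040 = €307,800.

€307,800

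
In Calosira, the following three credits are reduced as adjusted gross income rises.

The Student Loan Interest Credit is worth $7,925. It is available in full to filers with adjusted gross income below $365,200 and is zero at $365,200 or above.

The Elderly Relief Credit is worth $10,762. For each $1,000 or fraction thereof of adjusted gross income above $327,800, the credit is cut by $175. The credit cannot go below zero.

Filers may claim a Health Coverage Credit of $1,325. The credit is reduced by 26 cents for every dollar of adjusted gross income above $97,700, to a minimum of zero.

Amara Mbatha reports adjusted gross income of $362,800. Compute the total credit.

Student Loan Interest Credit: $362,800 is below the $365,200 cutoff, so the full $7,925 applies.
Elderly Relief Credit: income exceeds $327,800 by $35,000, which is 35 full-or-partial $1,000 increments; reduction = 35 × $175 = $6,125, leaving $4,637.
Health Coverage Credit: 26% of the $265,100 excess over $97,700 is $68,926 ≥ base, so the credit is $0.
Total: $7,925 + $4,637 + $0 = $12,562.

$12,562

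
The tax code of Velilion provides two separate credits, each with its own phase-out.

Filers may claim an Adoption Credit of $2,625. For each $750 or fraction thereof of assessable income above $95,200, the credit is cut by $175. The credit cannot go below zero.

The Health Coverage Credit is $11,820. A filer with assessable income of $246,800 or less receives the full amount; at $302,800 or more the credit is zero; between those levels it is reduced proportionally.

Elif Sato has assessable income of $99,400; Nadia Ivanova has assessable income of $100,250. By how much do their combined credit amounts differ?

Elif ($99,400): Adoption Credit: income exceeds $95,200 by $4,200, which is 6 full-or-partial $750 increments; reduction = 6 × $175 = $1,050, leaving $1,575. Health Coverage Credit: $99,400 is at or below the $246,800 threshold, so the full $11,820 applies. total $1,575 + $11,820 = $13,395
Nadia ($100,250): Adoption Credit: income exceeds $95,200 by $5,050, which is 7 full-or-partial $750 increments; reduction = 7 × $175 = $1,225, leaving $1,400. Health Coverage Credit: $100,250 is at or below the $246,800 threshold, so the full $11,820 applies. total $1,400 + $11,820 = $13,220
Difference: |$13,395 − $13,220| = $175.

$175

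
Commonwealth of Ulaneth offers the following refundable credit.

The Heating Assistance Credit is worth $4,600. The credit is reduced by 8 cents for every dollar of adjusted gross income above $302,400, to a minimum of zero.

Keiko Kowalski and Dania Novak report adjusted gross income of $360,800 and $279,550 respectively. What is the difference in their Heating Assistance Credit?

$4,600

Keiko ($360,800): Heating Assistance Credit: 8% of the $58,400 excess over $302,400 is $4,672 ≥ base, so the credit is $0.
Dania ($279,550): Heating Assistance Credit: $279,550 is at or below the $302,400 threshold, so the full $4,600 applies.
Difference: |$0 − $4,600| = $4,600.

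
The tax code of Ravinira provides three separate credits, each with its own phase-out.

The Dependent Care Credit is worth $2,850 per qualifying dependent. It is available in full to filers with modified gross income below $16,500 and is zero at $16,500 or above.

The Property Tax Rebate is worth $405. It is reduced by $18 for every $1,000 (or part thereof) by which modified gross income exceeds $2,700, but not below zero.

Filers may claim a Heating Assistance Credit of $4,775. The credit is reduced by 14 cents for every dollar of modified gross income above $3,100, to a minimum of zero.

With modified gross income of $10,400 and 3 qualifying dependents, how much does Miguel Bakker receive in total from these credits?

$12,564

Dependent Care Credit: base = 3 × $2,850 = $8,550. $10,400 is below the $16,500 cutoff, so the full $8,550 applies.
Property Tax Rebate: income exceeds $2,700 by $7,700, which is 8 full-or-partial $1,000 increments; reduction = 8 × $18 = $144, leaving $261.
Heating Assistance Credit: 14% of the $7,300 excess over $3,100 is $1,022; credit = $4,775 − $1,022 = $3,753.
Total: $8,550 + $261 + $3,753 = $12,564.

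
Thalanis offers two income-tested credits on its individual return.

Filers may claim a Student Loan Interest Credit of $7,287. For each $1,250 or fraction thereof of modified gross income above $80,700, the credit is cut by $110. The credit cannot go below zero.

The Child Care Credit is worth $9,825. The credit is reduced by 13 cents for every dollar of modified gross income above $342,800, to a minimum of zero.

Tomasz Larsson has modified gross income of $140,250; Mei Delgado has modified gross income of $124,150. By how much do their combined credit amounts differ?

Tomasz ($140,250): Student Loan Interest Credit: income exceeds $80,700 by $59,550, which is 48 full-or-partial $1,250 increments; reduction = 48 × $110 = $5,280, leaving $2,007. Child Care Credit: $140,250 is at or below the $342,800 threshold, so the full $9,825 applies. total $2,007 + $9,825 = $11,832
Mei ($124,150): Student Loan Interest Credit: income exceeds $80,700 by $43,450, which is 35 full-or-partial $1,250 increments; reduction = 35 × $110 = $3,850, leaving $3,437. Child Care Credit: $124,150 is at or below the $342,800 threshold, so the full $9,825 applies. total $3,437 + $9,825 = $13,262
Difference: |$11,832 − $13,262| = $1,430.

$1,430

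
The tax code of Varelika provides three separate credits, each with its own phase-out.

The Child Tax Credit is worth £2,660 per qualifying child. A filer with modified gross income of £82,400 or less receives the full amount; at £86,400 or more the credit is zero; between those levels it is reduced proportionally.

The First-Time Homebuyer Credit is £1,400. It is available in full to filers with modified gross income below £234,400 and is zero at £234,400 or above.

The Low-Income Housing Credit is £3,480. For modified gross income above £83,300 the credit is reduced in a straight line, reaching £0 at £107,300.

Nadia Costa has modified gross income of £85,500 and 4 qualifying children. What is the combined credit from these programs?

Child Tax Credit: base = 4 × £2,660 = £10,640. £85,500 is £3,100 into a £4,000 phase-out range, leaving 900/4,000 of the credit: £10,640 × 900/4,000 = £2,394.
First-Time Homebuyer Credit: £85,500 is below the £234,400 cutoff, so the full £1,400 applies.
Low-Income Housing Credit: £85,500 is £2,200 into a £24,000 phase-out range, leaving 21,800/24,000 of the credit: £3,480 × 21,800/24,000 = £3,161.
Total: £2,394 + £1,400 + £3,161 = £6,955.

£6,955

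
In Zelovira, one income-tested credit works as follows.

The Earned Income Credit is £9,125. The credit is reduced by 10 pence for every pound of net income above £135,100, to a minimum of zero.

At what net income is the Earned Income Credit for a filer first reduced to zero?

£226,350

The credit falls by 10% of each pound above £135,100, so it reaches zero when the excess is £9,125 / 10% = £91,250: income = £135,100 + £91,250 = £226,350.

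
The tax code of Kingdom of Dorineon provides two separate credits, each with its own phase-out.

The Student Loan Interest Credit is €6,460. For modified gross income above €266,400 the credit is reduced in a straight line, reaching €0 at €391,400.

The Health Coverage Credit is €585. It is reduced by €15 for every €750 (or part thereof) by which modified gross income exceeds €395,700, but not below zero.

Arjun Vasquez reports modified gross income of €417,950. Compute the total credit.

Student Loan Interest Credit: €417,950 is at or above €391,400, so the credit is €0.
Health Coverage Credit: income exceeds €395,700 by €22,250, which is 30 full-or-partial €750 increments; reduction = 30 × €15 = €450, leaving €135.
Total: €0 + €135 = €135.

€135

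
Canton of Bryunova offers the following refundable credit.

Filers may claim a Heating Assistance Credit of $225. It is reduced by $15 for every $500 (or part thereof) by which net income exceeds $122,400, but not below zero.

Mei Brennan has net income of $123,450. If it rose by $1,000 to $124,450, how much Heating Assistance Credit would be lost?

$30

At $123,450 — income exceeds $122,400 by $1,050, which is 3 full-or-partial $500 increments; reduction = 3 × $15 = $45, leaving $180.
At $124,450 — income exceeds $122,400 by $2,050, which is 5 full-or-partial $500 increments; reduction = 5 × $15 = $75, leaving $150.
Lost: $180 − $150 = $30.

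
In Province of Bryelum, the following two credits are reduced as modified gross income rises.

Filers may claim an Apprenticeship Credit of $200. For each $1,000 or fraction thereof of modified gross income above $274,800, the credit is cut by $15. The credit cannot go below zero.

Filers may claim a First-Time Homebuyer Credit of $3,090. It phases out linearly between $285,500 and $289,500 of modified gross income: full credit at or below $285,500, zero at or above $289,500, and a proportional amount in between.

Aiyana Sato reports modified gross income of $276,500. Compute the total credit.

$3,260

Apprenticeship Credit: income exceeds $274,800 by $1,700, which is 2 full-or-partial $1,000 increments; reduction = 2 × $15 = $30, leaving $170.
First-Time Homebuyer Credit: $276,500 is at or below the $285,500 threshold, so the full $3,090 applies.
Total: $170 + $3,090 = $3,260.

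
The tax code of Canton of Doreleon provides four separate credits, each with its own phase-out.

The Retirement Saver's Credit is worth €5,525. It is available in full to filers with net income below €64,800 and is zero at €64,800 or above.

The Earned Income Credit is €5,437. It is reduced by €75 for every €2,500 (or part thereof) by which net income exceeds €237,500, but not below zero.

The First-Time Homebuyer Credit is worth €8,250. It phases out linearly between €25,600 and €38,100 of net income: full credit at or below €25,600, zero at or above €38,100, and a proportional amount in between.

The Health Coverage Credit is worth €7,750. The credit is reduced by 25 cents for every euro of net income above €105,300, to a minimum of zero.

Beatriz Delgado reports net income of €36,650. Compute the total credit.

Retirement Saver's Credit: €36,650 is below the €64,800 cutoff, so the full €5,525 applies.
Earned Income Credit: €36,650 is at or below the €237,500 threshold, so the full €5,437 applies.
First-Time Homebuyer Credit: €36,650 is €11,050 into a €12,500 phase-out range, leaving 1,450/12,500 of the credit: €8,250 × 1,450/12,500 = €957.
Health Coverage Credit: €36,650 is at or below the €105,300 threshold, so the full €7,750 applies.
Total: €5,525 + €5,437 + €957 + €7,750 = €19,669.

€19,669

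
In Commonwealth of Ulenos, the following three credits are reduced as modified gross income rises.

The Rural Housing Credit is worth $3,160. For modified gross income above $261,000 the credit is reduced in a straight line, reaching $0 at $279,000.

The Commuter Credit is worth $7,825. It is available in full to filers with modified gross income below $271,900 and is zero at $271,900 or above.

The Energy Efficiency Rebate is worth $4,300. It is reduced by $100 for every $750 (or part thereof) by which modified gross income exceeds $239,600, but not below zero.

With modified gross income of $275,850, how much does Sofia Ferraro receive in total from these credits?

$553

Rural Housing Credit: $275,850 is $14,850 into a $18,000 phase-out range, leaving 3,150/18,000 of the credit: $3,160 × 3,150/18,000 = $553.
Commuter Credit: $275,850 meets or exceeds the $271,900 cutoff, so the credit is $0.
Energy Efficiency Rebate: income exceeds $239,600 by $36,250 → 49 increments × $100 = $4,900 ≥ base, so the credit is $0.
Total: $553 + $0 + $0 = $553.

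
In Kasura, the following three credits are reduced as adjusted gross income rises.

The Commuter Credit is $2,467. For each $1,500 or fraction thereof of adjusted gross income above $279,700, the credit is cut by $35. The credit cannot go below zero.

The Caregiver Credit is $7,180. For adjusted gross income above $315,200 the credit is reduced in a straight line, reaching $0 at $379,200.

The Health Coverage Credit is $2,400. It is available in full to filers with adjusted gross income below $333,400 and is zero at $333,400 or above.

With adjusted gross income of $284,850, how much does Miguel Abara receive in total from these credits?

$11,907

Commuter Credit: income exceeds $279,700 by $5,150, which is 4 full-or-partial $1,500 increments; reduction = 4 × $35 = $140, leaving $2,327.
Caregiver Credit: $284,850 is at or below the $315,200 threshold, so the full $7,180 applies.
Health Coverage Credit: $284,850 is below the $333,400 cutoff, so the full $2,400 applies.
Total: $2,327 + $7,180 + $2,400 = $11,907.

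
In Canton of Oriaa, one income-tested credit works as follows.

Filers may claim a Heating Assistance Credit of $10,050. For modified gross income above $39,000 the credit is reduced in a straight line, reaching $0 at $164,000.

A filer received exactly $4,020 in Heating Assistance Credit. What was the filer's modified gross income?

$114,000

$4,020 is 4,020/10,050 of the full $10,050, so 6,030/10,050 of the $125,000 range has been used: income = $39,000 + $125,000 × 6,030/10,050 = $114,000.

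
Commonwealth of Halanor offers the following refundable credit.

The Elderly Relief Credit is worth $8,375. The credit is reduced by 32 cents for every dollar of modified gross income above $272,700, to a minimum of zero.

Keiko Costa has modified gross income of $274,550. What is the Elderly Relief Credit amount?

$7,783

Elderly Relief Credit: 32% of the $1,850 excess over $272,700 is $592; credit = $8,375 − $592 = $7,783.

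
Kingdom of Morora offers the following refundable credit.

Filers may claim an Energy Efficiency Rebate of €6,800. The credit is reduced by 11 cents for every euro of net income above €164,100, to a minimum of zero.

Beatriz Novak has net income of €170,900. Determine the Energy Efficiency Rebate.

Energy Efficiency Rebate: 11% of the €6,800 excess over €164,100 is €748; credit = €6,800 − €748 = €6,052.

€6,052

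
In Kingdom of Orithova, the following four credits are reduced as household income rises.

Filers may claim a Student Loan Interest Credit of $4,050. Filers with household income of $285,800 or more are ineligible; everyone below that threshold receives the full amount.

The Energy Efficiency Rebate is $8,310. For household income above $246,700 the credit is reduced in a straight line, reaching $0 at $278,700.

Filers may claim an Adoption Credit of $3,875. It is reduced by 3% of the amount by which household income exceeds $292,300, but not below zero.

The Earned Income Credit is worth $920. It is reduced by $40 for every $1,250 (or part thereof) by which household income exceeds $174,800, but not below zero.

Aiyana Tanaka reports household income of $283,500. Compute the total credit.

$7,925

Student Loan Interest Credit: $283,500 is below the $285,800 cutoff, so the full $4,050 applies.
Energy Efficiency Rebate: $283,500 is at or above $278,700, so the credit is $0.
Adoption Credit: $283,500 is at or below the $292,300 threshold, so the full $3,875 applies.
Earned Income Credit: income exceeds $174,800 by $108,700 → 87 increments × $40 = $3,480 ≥ base, so the credit is $0.
Total: $4,050 + $0 + $3,875 + $0 = $7,925.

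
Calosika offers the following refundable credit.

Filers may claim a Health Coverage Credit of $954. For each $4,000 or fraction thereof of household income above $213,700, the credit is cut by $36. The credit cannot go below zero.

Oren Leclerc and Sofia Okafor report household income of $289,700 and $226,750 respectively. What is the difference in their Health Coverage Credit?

Oren ($289,700): Health Coverage Credit: income exceeds $213,700 by $76,000, which is 19 full-or-partial $4,000 increments; reduction = 19 × $36 = $684, leaving $270.
Sofia ($226,750): Health Coverage Credit: income exceeds $213,700 by $13,050, which is 4 full-or-partial $4,000 increments; reduction = 4 × $36 = $144, leaving $810.
Difference: |$270 − $810| = $540.

$540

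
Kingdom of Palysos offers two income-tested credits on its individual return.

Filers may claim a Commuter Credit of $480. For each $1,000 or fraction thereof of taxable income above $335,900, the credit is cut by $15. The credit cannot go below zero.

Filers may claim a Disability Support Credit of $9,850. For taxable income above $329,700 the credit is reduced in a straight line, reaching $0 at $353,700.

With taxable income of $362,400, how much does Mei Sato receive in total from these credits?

Commuter Credit: income exceeds $335,900 by $26,500, which is 27 full-or-partial $1,000 increments; reduction = 27 × $15 = $405, leaving $75.
Disability Support Credit: $362,400 is at or above $353,700, so the credit is $0.
Total: $75 + $0 = $75.

$75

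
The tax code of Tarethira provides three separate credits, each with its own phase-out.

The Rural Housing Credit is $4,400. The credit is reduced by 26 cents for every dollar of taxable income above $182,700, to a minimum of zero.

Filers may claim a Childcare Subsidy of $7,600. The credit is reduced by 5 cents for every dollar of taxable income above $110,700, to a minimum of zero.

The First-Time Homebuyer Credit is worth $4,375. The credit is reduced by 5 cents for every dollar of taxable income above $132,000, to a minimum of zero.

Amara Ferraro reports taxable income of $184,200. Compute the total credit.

$9,700

Rural Housing Credit: 26% of the $1,500 excess over $182,700 is $390; credit = $4,400 − $390 = $4,010.
Childcare Subsidy: 5% of the $73,500 excess over $110,700 is $3,675; credit = $7,600 − $3,675 = $3,925.
First-Time Homebuyer Credit: 5% of the $52,200 excess over $132,000 is $2,610; credit = $4,375 − $2,610 = $1,765.
Total: $4,010 + $3,925 + $1,765 = $9,700.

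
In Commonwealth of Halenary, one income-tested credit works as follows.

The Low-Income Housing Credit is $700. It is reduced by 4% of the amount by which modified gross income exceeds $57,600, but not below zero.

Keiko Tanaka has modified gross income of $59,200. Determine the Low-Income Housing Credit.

$636

Low-Income Housing Credit: 4% of the $1,600 excess over $57,600 is $64; credit = $700 − $64 = $636.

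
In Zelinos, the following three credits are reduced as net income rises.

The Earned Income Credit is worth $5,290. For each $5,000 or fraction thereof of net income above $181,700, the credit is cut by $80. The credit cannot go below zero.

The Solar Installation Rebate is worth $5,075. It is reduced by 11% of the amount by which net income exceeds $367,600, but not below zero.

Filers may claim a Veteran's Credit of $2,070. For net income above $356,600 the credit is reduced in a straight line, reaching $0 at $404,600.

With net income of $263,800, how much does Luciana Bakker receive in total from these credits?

$11,075

Earned Income Credit: income exceeds $181,700 by $82,100, which is 17 full-or-partial $5,000 increments; reduction = 17 × $80 = $1,360, leaving $3,930.
Solar Installation Rebate: $263,800 is at or below the $367,600 threshold, so the full $5,075 applies.
Veteran's Credit: $263,800 is at or below the $356,600 threshold, so the full $2,070 applies.
Total: $3,930 + $5,075 + $2,070 = $11,075.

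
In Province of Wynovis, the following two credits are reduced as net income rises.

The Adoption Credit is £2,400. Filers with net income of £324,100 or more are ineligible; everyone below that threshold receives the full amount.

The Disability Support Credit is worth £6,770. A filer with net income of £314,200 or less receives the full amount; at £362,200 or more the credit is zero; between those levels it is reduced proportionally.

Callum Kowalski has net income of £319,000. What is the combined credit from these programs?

£8,493

Adoption Credit: £319,000 is below the £324,100 cutoff, so the full £2,400 applies.
Disability Support Credit: £319,000 is £4,800 into a £48,000 phase-out range, leaving 43,200/48,000 of the credit: £6,770 × 43,200/48,000 = £6,093.
Total: £2,400 + £6,093 = £8,493.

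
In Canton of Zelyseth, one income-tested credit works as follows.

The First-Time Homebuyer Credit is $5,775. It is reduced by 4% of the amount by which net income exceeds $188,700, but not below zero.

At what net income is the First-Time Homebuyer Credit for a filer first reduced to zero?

The credit falls by 4% of each dollar above $188,700, so it reaches zero when the excess is $5,775 / 4% = $144,375: income = $188,700 + $144,375 = $333,075.

$333,075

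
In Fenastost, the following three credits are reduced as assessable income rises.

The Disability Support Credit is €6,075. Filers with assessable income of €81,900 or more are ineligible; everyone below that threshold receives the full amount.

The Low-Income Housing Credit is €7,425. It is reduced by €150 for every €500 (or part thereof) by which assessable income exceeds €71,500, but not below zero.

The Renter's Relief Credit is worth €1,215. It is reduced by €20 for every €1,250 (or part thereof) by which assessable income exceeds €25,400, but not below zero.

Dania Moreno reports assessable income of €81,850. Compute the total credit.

Disability Support Credit: €81,850 is below the €81,900 cutoff, so the full €6,075 applies.
Low-Income Housing Credit: income exceeds €71,500 by €10,350, which is 21 full-or-partial €500 increments; reduction = 21 × €150 = €3,150, leaving €4,275.
Renter's Relief Credit: income exceeds €25,400 by €56,450, which is 46 full-or-partial €1,250 increments; reduction = 46 × €20 = €920, leaving €295.
Total: €6,075 + €4,275 + €295 = €10,645.

€10,645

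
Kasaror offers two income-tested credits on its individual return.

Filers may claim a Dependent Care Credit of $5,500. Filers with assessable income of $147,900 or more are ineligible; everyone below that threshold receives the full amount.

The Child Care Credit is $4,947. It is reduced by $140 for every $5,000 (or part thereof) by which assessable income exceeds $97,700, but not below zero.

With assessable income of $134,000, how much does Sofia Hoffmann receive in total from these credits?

Dependent Care Credit: $134,000 is below the $147,900 cutoff, so the full $5,500 applies.
Child Care Credit: income exceeds $97,700 by $36,300, which is 8 full-or-partial $5,000 increments; reduction = 8 × $140 = $1,120, leaving $3,827.
Total: $5,500 + $3,827 = $9,327.

$9,327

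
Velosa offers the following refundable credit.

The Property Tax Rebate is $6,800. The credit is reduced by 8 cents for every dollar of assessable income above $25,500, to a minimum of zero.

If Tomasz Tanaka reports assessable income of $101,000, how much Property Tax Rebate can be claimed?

Property Tax Rebate: 8% of the $75,500 excess over $25,500 is $6,040; credit = $6,800 − $6,040 = $760.

$760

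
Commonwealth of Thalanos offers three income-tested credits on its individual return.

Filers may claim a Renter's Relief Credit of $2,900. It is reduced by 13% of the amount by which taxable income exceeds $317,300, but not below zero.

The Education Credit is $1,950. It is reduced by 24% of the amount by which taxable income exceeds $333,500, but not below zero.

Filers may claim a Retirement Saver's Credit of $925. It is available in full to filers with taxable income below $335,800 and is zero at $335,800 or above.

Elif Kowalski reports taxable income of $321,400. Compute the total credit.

Renter's Relief Credit: 13% of the $4,100 excess over $317,300 is $533; credit = $2,900 − $533 = $2,367.
Education Credit: $321,400 is at or below the $333,500 threshold, so the full $1,950 applies.
Retirement Saver's Credit: $321,400 is below the $335,800 cutoff, so the full $925 applies.
Total: $2,367 + $1,950 + $925 = $5,242.

$5,242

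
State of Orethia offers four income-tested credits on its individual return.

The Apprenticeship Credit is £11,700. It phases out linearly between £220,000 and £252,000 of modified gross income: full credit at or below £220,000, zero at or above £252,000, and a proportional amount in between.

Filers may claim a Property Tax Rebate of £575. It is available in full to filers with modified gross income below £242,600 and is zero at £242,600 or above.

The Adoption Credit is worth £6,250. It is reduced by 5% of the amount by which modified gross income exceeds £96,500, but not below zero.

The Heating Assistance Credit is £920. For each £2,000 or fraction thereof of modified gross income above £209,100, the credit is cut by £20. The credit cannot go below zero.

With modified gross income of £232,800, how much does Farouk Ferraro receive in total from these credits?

Apprenticeship Credit: £232,800 is £12,800 into a £32,000 phase-out range, leaving 19,200/32,000 of the credit: £11,700 × 19,200/32,000 = £7,020.
Property Tax Rebate: £232,800 is below the £242,600 cutoff, so the full £575 applies.
Adoption Credit: 5% of the £136,300 excess over £96,500 is £6,815 ≥ base, so the credit is £0.
Heating Assistance Credit: income exceeds £209,100 by £23,700, which is 12 full-or-partial £2,000 increments; reduction = 12 × £20 = £240, leaving £680.
Total: £7,020 + £575 + £0 + £680 = £8,275.

£8,275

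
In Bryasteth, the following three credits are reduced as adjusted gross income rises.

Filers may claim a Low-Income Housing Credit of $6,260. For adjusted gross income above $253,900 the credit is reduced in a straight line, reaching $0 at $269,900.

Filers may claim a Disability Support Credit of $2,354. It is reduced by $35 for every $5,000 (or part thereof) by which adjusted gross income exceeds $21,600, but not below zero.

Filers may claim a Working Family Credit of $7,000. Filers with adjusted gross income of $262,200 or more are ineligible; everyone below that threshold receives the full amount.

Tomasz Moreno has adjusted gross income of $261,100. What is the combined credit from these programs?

$11,117

Low-Income Housing Credit: $261,100 is $7,200 into a $16,000 phase-out range, leaving 8,800/16,000 of the credit: $6,260 × 8,800/16,000 = $3,443.
Disability Support Credit: income exceeds $21,600 by $239,500, which is 48 full-or-partial $5,000 increments; reduction = 48 × $35 = $1,680, leaving $674.
Working Family Credit: $261,100 is below the $262,200 cutoff, so the full $7,000 applies.
Total: $3,443 + $674 + $7,000 = $11,117.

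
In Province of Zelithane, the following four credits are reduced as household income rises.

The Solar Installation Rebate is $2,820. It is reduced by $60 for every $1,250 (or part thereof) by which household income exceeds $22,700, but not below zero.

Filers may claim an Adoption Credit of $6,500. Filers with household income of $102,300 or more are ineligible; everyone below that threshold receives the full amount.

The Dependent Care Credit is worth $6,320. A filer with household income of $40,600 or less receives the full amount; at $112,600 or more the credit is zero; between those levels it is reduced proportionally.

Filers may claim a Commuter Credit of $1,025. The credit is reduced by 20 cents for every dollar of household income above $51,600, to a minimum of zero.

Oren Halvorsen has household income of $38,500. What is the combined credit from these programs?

Solar Installation Rebate: income exceeds $22,700 by $15,800, which is 13 full-or-partial $1,250 increments; reduction = 13 × $60 = $780, leaving $2,040.
Adoption Credit: $38,500 is below the $102,300 cutoff, so the full $6,500 applies.
Dependent Care Credit: $38,500 is at or below the $40,600 threshold, so the full $6,320 applies.
Commuter Credit: $38,500 is at or below the $51,600 threshold, so the full $1,025 applies.
Total: $2,040 + $6,500 + $6,320 + $1,025 = $15,885.

$15,885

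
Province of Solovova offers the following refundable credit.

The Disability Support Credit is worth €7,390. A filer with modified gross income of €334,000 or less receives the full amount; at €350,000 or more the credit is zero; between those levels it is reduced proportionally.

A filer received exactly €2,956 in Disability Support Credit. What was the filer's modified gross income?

€2,956 is 2,956/7,390 of the full €7,390, so 4,434/7,390 of the €16,000 range has been used: income = €334,000 + €16,000 × 4,434/7,390 = €343,600.

€343,600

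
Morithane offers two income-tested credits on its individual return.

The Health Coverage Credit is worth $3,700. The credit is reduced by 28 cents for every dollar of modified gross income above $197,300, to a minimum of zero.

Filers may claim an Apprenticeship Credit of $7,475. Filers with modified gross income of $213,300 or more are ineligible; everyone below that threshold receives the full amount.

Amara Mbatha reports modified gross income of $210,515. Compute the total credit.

$7,475

Health Coverage Credit: 28% of the $13,215 excess over $197,300 is $3,700.20 ≥ base, so the credit is $0.
Apprenticeship Credit: $210,515 is below the $213,300 cutoff, so the full $7,475 applies.
Total: $0 + $7,475 = $7,475.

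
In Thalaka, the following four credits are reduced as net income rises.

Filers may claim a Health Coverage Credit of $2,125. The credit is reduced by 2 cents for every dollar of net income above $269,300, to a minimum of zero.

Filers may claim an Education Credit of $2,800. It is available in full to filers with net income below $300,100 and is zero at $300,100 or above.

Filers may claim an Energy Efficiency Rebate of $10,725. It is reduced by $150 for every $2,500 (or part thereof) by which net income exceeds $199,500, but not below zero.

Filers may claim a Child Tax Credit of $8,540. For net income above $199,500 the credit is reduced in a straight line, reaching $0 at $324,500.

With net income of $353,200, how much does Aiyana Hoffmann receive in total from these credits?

$1,872

Health Coverage Credit: 2% of the $83,900 excess over $269,300 is $1,678; credit = $2,125 − $1,678 = $447.
Education Credit: $353,200 meets or exceeds the $300,100 cutoff, so the credit is $0.
Energy Efficiency Rebate: income exceeds $199,500 by $153,700, which is 62 full-or-partial $2,500 increments; reduction = 62 × $150 = $9,300, leaving $1,425.
Child Tax Credit: $353,200 is at or above $324,500, so the credit is $0.
Total: $447 + $0 + $1,425 + $0 = $1,872.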